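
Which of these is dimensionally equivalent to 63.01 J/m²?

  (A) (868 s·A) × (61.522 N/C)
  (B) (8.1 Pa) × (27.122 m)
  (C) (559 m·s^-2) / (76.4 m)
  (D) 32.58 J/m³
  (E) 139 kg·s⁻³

Reference: J·m⁻² = N·m·m⁻² = kg·s⁻².
Each option:
  (A) [s·A] · [kg·m·s⁻³·A⁻¹] = kg·m·s⁻²
  (B) [kg·m⁻¹·s⁻²] · [m] = kg·s⁻²  ← same
  (C) [m·s⁻²] / [m] = s⁻²
  (D) J·m⁻³ = N·m·m⁻³ = kg·m⁻¹·s⁻²
  (E) kg·s⁻³
Only (B) matches kg·s⁻².

(B)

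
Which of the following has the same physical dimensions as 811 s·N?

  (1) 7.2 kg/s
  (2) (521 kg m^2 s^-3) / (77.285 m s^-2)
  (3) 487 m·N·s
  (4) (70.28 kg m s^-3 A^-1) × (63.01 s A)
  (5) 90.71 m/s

Reference: N·s = kg·m·s⁻²·s = kg·m·s⁻¹.
Each option:
  (1) kg·s⁻¹
  (2) [kg·m²·s⁻³] / [m·s⁻²] = kg·m·s⁻¹  ← same
  (3) N·m·s = kg·m·s⁻²·m·s = kg·m²·s⁻¹
  (4) [kg·m·s⁻³·A⁻¹] · [s·A] = kg·m·s⁻²
  (5) m·s⁻¹
Only (2) matches kg·m·s⁻¹.

(2)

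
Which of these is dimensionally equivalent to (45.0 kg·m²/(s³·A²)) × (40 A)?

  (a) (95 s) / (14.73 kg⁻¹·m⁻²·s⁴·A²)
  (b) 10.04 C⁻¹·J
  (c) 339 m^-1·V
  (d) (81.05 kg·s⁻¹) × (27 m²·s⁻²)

(b)

Reference: [kg·m²·s⁻³·A⁻²] · [A] = kg·m²·s⁻³·A⁻¹.
Each option:
  (a) [s] / [kg⁻¹·m⁻²·s⁴·A²] = kg·m²·s⁻³·A⁻²
  (b) J·C⁻¹ = N·m·(s·A)⁻¹ = kg·m²·s⁻³·A⁻¹  ← same
  (c) V·m⁻¹ = J·C⁻¹·m⁻¹ = kg·m·s⁻³·A⁻¹
  (d) [kg·s⁻¹] · [m²·s⁻²] = kg·m²·s⁻³
Only (b) matches kg·m²·s⁻³·A⁻¹.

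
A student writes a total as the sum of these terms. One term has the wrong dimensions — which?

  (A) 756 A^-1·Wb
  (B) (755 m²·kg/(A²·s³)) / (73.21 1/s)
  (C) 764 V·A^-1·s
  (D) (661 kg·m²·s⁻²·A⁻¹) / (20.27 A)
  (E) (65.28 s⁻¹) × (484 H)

Work out the base dimensions of each:
  (A) Wb·A⁻¹ = V·s·A⁻¹ = kg·m²·s⁻²·A⁻²
  (B) [kg·m²·s⁻³·A⁻²] / [s⁻¹] = kg·m²·s⁻²·A⁻²
  (C) V·s·A⁻¹ = J·C⁻¹·s·A⁻¹ = kg·m²·s⁻²·A⁻²
  (D) [kg·m²·s⁻²·A⁻¹] / [A] = kg·m²·s⁻²·A⁻²
  (E) [s⁻¹] · [kg·m²·s⁻²·A⁻²] = kg·m²·s⁻³·A⁻²
All reduce to kg·m²·s⁻²·A⁻² except (E), which is kg·m²·s⁻³·A⁻².

(E)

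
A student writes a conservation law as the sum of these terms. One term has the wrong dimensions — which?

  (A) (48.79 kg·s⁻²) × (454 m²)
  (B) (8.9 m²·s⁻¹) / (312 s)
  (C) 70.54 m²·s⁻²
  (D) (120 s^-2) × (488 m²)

(A)

Work out the base dimensions of each:
  (A) [kg·s⁻²] · [m²] = kg·m²·s⁻²
  (B) [m²·s⁻¹] / [s] = m²·s⁻²
  (C) m²·s⁻²
  (D) [s⁻²] · [m²] = m²·s⁻²
All reduce to m²·s⁻² except (A), which is kg·m²·s⁻².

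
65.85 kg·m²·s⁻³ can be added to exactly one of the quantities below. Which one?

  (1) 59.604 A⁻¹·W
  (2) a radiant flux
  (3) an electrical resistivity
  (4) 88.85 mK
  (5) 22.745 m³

(2)

Reference: kg·m²·s⁻³.
Each option:
  (1) W·A⁻¹ = J·s⁻¹·A⁻¹ = kg·m²·s⁻³·A⁻¹
  (2) [radiant flux] = kg·m²·s⁻³  ← same
  (3) [electrical resistivity] = kg·m³·s⁻³·A⁻²
  (4) K
  (5) m³
Only (2) matches kg·m²·s⁻³.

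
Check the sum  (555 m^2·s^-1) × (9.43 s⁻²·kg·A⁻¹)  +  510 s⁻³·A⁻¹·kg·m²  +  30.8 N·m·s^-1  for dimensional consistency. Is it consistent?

Work out the base dimensions of each:
  (555 m^2·s^-1) × (9.43 s⁻²·kg·A⁻¹):  [m²·s⁻¹] · [kg·s⁻²·A⁻¹] = kg·m²·s⁻³·A⁻¹
  510 s⁻³·A⁻¹·kg·m²:  kg·m²·s⁻³·A⁻¹
  30.8 N·m·s^-1:  N·m·s⁻¹ = kg·m·s⁻²·m·s⁻¹ = kg·m²·s⁻³
The terms do not share a single dimension (kg·m²·s⁻³ vs kg·m²·s⁻³·A⁻¹).

No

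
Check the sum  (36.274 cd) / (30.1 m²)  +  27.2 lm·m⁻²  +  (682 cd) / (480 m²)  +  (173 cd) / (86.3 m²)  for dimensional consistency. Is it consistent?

Yes

In SI base units:
  (36.274 cd) / (30.1 m²):  [cd] / [m²] = m⁻²·cd
  27.2 lm·m⁻²:  lm·m⁻² = cd·m⁻² = m⁻²·cd
  (682 cd) / (480 m²):  [cd] / [m²] = m⁻²·cd
  (173 cd) / (86.3 m²):  [cd] / [m²] = m⁻²·cd
Every term reduces to m⁻²·cd.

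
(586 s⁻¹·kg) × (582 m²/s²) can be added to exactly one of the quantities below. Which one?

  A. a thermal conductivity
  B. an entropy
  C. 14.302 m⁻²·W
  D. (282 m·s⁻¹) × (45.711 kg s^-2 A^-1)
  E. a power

E.

Reference: [kg·s⁻¹] · [m²·s⁻²] = kg·m²·s⁻³.
Each option:
  A. [thermal conductivity] = kg·m·s⁻³·K⁻¹
  B. [entropy] = kg·m²·s⁻²·K⁻¹
  C. W·m⁻² = J·s⁻¹·m⁻² = kg·s⁻³
  D. [m·s⁻¹] · [kg·s⁻²·A⁻¹] = kg·m·s⁻³·A⁻¹
  E. [power] = kg·m²·s⁻³  ← same
Only E. matches kg·m²·s⁻³.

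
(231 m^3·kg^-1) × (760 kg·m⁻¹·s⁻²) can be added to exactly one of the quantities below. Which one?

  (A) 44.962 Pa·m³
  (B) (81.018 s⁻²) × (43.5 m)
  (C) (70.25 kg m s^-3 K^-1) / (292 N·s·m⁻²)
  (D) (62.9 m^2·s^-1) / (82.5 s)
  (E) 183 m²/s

Reference: [kg⁻¹·m³] · [kg·m⁻¹·s⁻²] = m²·s⁻².
Each option:
  (A) Pa·m³ = N·m⁻²·m³ = kg·m²·s⁻²
  (B) [s⁻²] · [m] = m·s⁻²
  (C) [kg·m·s⁻³·K⁻¹] / [kg·m⁻¹·s⁻¹] = m²·s⁻²·K⁻¹
  (D) [m²·s⁻¹] / [s] = m²·s⁻²  ← same
  (E) m²·s⁻¹
Only (D) matches m²·s⁻².

(D)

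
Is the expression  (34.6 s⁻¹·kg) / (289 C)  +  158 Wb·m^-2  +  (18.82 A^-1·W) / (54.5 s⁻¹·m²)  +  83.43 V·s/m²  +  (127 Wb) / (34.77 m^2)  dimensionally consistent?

Yes

Reduce each to base SI dimensions:
  (34.6 s⁻¹·kg) / (289 C):  [kg·s⁻¹] / [s·A] = kg·s⁻²·A⁻¹
  158 Wb·m^-2:  Wb·m⁻² = V·s·m⁻² = kg·s⁻²·A⁻¹
  (18.82 A^-1·W) / (54.5 s⁻¹·m²):  [kg·m²·s⁻³·A⁻¹] / [m²·s⁻¹] = kg·s⁻²·A⁻¹
  83.43 V·s/m²:  V·s·m⁻² = J·C⁻¹·s·m⁻² = kg·s⁻²·A⁻¹
  (127 Wb) / (34.77 m^2):  [kg·m²·s⁻²·A⁻¹] / [m²] = kg·s⁻²·A⁻¹
Every term reduces to kg·s⁻²·A⁻¹.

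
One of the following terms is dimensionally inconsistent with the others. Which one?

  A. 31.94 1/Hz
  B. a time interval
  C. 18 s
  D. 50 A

Work out the base dimensions of each:
  A. Hz⁻¹ = (s⁻¹)⁻¹ = s
  B. [time interval] = s
  C. s
  D. A
All reduce to s except D., which is A.

D.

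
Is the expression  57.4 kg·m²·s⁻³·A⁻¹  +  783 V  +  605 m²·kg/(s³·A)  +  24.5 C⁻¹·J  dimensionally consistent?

Yes

Work out the base dimensions of each:
  57.4 kg·m²·s⁻³·A⁻¹:  kg·m²·s⁻³·A⁻¹
  783 V:  V = J·C⁻¹ = kg·m²·s⁻³·A⁻¹
  605 m²·kg/(s³·A):  kg·m²·s⁻³·A⁻¹
  24.5 C⁻¹·J:  J·C⁻¹ = N·m·(s·A)⁻¹ = kg·m²·s⁻³·A⁻¹
Every term reduces to kg·m²·s⁻³·A⁻¹.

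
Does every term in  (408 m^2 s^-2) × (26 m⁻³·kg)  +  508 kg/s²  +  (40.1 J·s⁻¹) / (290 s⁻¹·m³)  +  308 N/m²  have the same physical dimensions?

In SI base units:
  (408 m^2 s^-2) × (26 m⁻³·kg):  [m²·s⁻²] · [kg·m⁻³] = kg·m⁻¹·s⁻²
  508 kg/s²:  kg·s⁻²
  (40.1 J·s⁻¹) / (290 s⁻¹·m³):  [kg·m²·s⁻³] / [m³·s⁻¹] = kg·m⁻¹·s⁻²
  308 N/m²:  N·m⁻² = kg·m·s⁻²·m⁻² = kg·m⁻¹·s⁻²
The terms do not share a single dimension (kg·m⁻¹·s⁻² vs kg·s⁻²).

No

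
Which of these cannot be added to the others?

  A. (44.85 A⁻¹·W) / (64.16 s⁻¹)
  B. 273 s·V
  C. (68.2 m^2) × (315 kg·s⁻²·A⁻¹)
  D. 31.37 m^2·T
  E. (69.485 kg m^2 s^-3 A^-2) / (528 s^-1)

E.

In SI base units:
  A. [kg·m²·s⁻³·A⁻¹] / [s⁻¹] = kg·m²·s⁻²·A⁻¹
  B. V·s = J·C⁻¹·s = kg·m²·s⁻²·A⁻¹
  C. [m²] · [kg·s⁻²·A⁻¹] = kg·m²·s⁻²·A⁻¹
  D. T·m² = Wb·m⁻²·m² = kg·m²·s⁻²·A⁻¹
  E. [kg·m²·s⁻³·A⁻²] / [s⁻¹] = kg·m²·s⁻²·A⁻²
All reduce to kg·m²·s⁻²·A⁻¹ except E., which is kg·m²·s⁻²·A⁻².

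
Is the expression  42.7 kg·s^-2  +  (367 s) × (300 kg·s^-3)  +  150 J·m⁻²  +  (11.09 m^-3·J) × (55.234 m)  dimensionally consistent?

Work out the base dimensions of each:
  42.7 kg·s^-2:  kg·s⁻²
  (367 s) × (300 kg·s^-3):  [s] · [kg·s⁻³] = kg·s⁻²
  150 J·m⁻²:  J·m⁻² = N·m·m⁻² = kg·s⁻²
  (11.09 m^-3·J) × (55.234 m):  [kg·m⁻¹·s⁻²] · [m] = kg·s⁻²
Every term reduces to kg·s⁻².

Yes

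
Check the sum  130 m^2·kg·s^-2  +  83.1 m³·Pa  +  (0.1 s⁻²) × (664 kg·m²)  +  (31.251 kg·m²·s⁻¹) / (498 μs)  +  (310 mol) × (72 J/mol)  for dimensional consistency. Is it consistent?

Expand each in SI base units:
  130 m^2·kg·s^-2:  kg·m²·s⁻²
  83.1 m³·Pa:  Pa·m³ = N·m⁻²·m³ = kg·m²·s⁻²
  (0.1 s⁻²) × (664 kg·m²):  [s⁻²] · [kg·m²] = kg·m²·s⁻²
  (31.251 kg·m²·s⁻¹) / (498 μs):  [kg·m²·s⁻¹] / [s] = kg·m²·s⁻²
  (310 mol) × (72 J/mol):  [mol] · [kg·m²·s⁻²·mol⁻¹] = kg·m²·s⁻²
Every term reduces to kg·m²·s⁻².

Yes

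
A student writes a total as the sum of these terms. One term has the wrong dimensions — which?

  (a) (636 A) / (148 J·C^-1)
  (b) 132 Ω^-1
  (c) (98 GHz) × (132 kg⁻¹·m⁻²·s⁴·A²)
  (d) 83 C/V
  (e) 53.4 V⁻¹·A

(d)

Work out the base dimensions of each:
  (a) [A] / [kg·m²·s⁻³·A⁻¹] = kg⁻¹·m⁻²·s³·A²
  (b) Ω⁻¹ = (V·A⁻¹)⁻¹ = kg⁻¹·m⁻²·s³·A²
  (c) [s⁻¹] · [kg⁻¹·m⁻²·s⁴·A²] = kg⁻¹·m⁻²·s³·A²
  (d) C·V⁻¹ = s·A·(J·C⁻¹)⁻¹ = kg⁻¹·m⁻²·s⁴·A²
  (e) A·V⁻¹ = A·(J·C⁻¹)⁻¹ = kg⁻¹·m⁻²·s³·A²
All reduce to kg⁻¹·m⁻²·s³·A² except (d), which is kg⁻¹·m⁻²·s⁴·A².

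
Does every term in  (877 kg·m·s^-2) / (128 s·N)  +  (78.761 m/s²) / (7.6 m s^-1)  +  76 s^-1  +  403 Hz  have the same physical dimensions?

Yes

Dimensions:
  (877 kg·m·s^-2) / (128 s·N):  [kg·m·s⁻²] / [kg·m·s⁻¹] = s⁻¹
  (78.761 m/s²) / (7.6 m s^-1):  [m·s⁻²] / [m·s⁻¹] = s⁻¹
  76 s^-1:  s⁻¹
  403 Hz:  Hz = s⁻¹
Every term reduces to s⁻¹.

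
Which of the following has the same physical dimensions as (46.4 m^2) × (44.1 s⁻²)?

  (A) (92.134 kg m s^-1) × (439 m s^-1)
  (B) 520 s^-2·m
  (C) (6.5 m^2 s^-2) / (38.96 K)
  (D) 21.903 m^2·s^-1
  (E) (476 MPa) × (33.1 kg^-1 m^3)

(E)

Reference: [m²] · [s⁻²] = m²·s⁻².
Each option:
  (A) [kg·m·s⁻¹] · [m·s⁻¹] = kg·m²·s⁻²
  (B) m·s⁻²
  (C) [m²·s⁻²] / [K] = m²·s⁻²·K⁻¹
  (D) m²·s⁻¹
  (E) [kg·m⁻¹·s⁻²] · [kg⁻¹·m³] = m²·s⁻²  ← same
Only (E) matches m²·s⁻².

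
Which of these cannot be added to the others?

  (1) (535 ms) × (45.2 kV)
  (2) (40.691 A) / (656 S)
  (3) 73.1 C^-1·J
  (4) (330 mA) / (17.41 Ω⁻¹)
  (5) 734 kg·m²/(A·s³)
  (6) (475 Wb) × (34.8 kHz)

(1)

Dimensions:
  (1) [s] · [kg·m²·s⁻³·A⁻¹] = kg·m²·s⁻²·A⁻¹
  (2) [A] / [kg⁻¹·m⁻²·s³·A²] = kg·m²·s⁻³·A⁻¹
  (3) J·C⁻¹ = N·m·(s·A)⁻¹ = kg·m²·s⁻³·A⁻¹
  (4) [A] / [kg⁻¹·m⁻²·s³·A²] = kg·m²·s⁻³·A⁻¹
  (5) kg·m²·s⁻³·A⁻¹
  (6) [kg·m²·s⁻²·A⁻¹] · [s⁻¹] = kg·m²·s⁻³·A⁻¹
All reduce to kg·m²·s⁻³·A⁻¹ except (1), which is kg·m²·s⁻²·A⁻¹.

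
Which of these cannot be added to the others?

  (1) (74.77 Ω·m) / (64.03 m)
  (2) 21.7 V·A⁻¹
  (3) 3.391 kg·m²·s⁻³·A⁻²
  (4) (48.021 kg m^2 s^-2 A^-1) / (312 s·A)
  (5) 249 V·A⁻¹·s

(5)

Reduce each to base SI dimensions:
  (1) [kg·m³·s⁻³·A⁻²] / [m] = kg·m²·s⁻³·A⁻²
  (2) V·A⁻¹ = J·C⁻¹·A⁻¹ = kg·m²·s⁻³·A⁻²
  (3) kg·m²·s⁻³·A⁻²
  (4) [kg·m²·s⁻²·A⁻¹] / [s·A] = kg·m²·s⁻³·A⁻²
  (5) V·s·A⁻¹ = J·C⁻¹·s·A⁻¹ = kg·m²·s⁻²·A⁻²
All reduce to kg·m²·s⁻³·A⁻² except (5), which is kg·m²·s⁻²·A⁻².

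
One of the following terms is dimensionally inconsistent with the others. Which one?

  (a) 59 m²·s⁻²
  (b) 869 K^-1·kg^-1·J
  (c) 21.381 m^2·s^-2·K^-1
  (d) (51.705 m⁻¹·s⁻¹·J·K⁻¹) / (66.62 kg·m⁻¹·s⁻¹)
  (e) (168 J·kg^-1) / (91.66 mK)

(a)

Dimensions:
  (a) m²·s⁻²
  (b) J·kg⁻¹·K⁻¹ = N·m·kg⁻¹·K⁻¹ = m²·s⁻²·K⁻¹
  (c) m²·s⁻²·K⁻¹
  (d) [kg·m·s⁻³·K⁻¹] / [kg·m⁻¹·s⁻¹] = m²·s⁻²·K⁻¹
  (e) [m²·s⁻²] / [K] = m²·s⁻²·K⁻¹
All reduce to m²·s⁻²·K⁻¹ except (a), which is m²·s⁻².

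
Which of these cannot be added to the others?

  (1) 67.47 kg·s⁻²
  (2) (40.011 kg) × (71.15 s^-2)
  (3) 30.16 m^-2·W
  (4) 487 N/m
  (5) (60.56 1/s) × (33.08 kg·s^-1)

Work out the base dimensions of each:
  (1) kg·s⁻²
  (2) [kg] · [s⁻²] = kg·s⁻²
  (3) W·m⁻² = J·s⁻¹·m⁻² = kg·s⁻³
  (4) N·m⁻¹ = kg·m·s⁻²·m⁻¹ = kg·s⁻²
  (5) [s⁻¹] · [kg·s⁻¹] = kg·s⁻²
All reduce to kg·s⁻² except (3), which is kg·s⁻³.

(3)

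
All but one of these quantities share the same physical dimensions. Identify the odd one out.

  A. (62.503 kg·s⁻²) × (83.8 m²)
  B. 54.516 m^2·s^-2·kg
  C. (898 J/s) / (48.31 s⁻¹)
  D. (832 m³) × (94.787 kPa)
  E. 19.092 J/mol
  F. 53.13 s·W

E.

Expand each in SI base units:
  A. [kg·s⁻²] · [m²] = kg·m²·s⁻²
  B. kg·m²·s⁻²
  C. [kg·m²·s⁻³] / [s⁻¹] = kg·m²·s⁻²
  D. [m³] · [kg·m⁻¹·s⁻²] = kg·m²·s⁻²
  E. J·mol⁻¹ = N·m·mol⁻¹ = kg·m²·s⁻²·mol⁻¹
  F. W·s = J·s⁻¹·s = kg·m²·s⁻²
All reduce to kg·m²·s⁻² except E., which is kg·m²·s⁻²·mol⁻¹.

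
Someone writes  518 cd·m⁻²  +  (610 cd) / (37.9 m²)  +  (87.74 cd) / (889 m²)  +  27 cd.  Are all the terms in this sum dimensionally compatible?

Work out the base dimensions of each:
  518 cd·m⁻²:  cd·m⁻² = m⁻²·cd
  (610 cd) / (37.9 m²):  [cd] / [m²] = m⁻²·cd
  (87.74 cd) / (889 m²):  [cd] / [m²] = m⁻²·cd
  27 cd:  cd
The terms do not share a single dimension (cd vs m⁻²·cd).

No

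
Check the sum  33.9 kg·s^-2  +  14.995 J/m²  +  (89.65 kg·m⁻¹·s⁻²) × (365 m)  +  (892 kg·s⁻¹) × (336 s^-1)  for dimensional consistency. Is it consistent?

In SI base units:
  33.9 kg·s^-2:  kg·s⁻²
  14.995 J/m²:  J·m⁻² = N·m·m⁻² = kg·s⁻²
  (89.65 kg·m⁻¹·s⁻²) × (365 m):  [kg·m⁻¹·s⁻²] · [m] = kg·s⁻²
  (892 kg·s⁻¹) × (336 s^-1):  [kg·s⁻¹] · [s⁻¹] = kg·s⁻²
Every term reduces to kg·s⁻².

Yes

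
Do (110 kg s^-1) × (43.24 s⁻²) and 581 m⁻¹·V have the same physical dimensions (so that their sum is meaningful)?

No

Dimensions:
  (110 kg s^-1) × (43.24 s⁻²):  [kg·s⁻¹] · [s⁻²] = kg·s⁻³
  581 m⁻¹·V:  V·m⁻¹ = J·C⁻¹·m⁻¹ = kg·m·s⁻³·A⁻¹
kg·s⁻³ ≠ kg·m·s⁻³·A⁻¹, so they cannot be added.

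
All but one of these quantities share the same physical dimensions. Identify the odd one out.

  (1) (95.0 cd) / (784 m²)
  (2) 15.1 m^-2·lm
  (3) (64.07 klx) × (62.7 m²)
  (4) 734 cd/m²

(3)

Work out the base dimensions of each:
  (1) [cd] / [m²] = m⁻²·cd
  (2) lm·m⁻² = cd·m⁻² = m⁻²·cd
  (3) [m⁻²·cd] · [m²] = cd
  (4) cd·m⁻² = m⁻²·cd
All reduce to m⁻²·cd except (3), which is cd.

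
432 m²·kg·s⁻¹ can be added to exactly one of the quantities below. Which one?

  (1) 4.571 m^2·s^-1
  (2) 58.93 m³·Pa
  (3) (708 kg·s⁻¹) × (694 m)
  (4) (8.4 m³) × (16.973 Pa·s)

(4)

Reference: kg·m²·s⁻¹.
Each option:
  (1) m²·s⁻¹
  (2) Pa·m³ = N·m⁻²·m³ = kg·m²·s⁻²
  (3) [kg·s⁻¹] · [m] = kg·m·s⁻¹
  (4) [m³] · [kg·m⁻¹·s⁻¹] = kg·m²·s⁻¹  ← same
Only (4) matches kg·m²·s⁻¹.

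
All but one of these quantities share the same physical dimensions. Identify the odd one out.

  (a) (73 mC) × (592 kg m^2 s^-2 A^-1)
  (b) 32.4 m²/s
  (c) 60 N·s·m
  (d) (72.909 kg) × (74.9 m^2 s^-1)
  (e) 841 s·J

(b)

Dimensions:
  (a) [s·A] · [kg·m²·s⁻²·A⁻¹] = kg·m²·s⁻¹
  (b) m²·s⁻¹
  (c) N·m·s = kg·m·s⁻²·m·s = kg·m²·s⁻¹
  (d) [kg] · [m²·s⁻¹] = kg·m²·s⁻¹
  (e) J·s = N·m·s = kg·m²·s⁻¹
All reduce to kg·m²·s⁻¹ except (b), which is m²·s⁻¹.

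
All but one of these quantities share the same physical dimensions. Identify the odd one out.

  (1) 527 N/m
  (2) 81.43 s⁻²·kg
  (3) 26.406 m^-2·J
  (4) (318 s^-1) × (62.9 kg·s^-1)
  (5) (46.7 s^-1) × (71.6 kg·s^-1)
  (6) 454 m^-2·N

(6)

Dimensions:
  (1) N·m⁻¹ = kg·m·s⁻²·m⁻¹ = kg·s⁻²
  (2) kg·s⁻²
  (3) J·m⁻² = N·m·m⁻² = kg·s⁻²
  (4) [s⁻¹] · [kg·s⁻¹] = kg·s⁻²
  (5) [s⁻¹] · [kg·s⁻¹] = kg·s⁻²
  (6) N·m⁻² = kg·m·s⁻²·m⁻² = kg·m⁻¹·s⁻²
All reduce to kg·s⁻² except (6), which is kg·m⁻¹·s⁻².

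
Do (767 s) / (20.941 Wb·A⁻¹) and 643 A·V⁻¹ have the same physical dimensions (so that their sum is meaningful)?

Reduce each to base SI dimensions:
  (767 s) / (20.941 Wb·A⁻¹):  [s] / [kg·m²·s⁻²·A⁻²] = kg⁻¹·m⁻²·s³·A²
  643 A·V⁻¹:  A·V⁻¹ = A·(J·C⁻¹)⁻¹ = kg⁻¹·m⁻²·s³·A²
Both are kg⁻¹·m⁻²·s³·A², so they have the same dimensions and can be added.

Yes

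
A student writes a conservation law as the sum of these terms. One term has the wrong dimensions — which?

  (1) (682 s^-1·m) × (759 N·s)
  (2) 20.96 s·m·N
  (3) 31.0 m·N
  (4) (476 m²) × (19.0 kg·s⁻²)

(2)

Dimensions:
  (1) [m·s⁻¹] · [kg·m·s⁻¹] = kg·m²·s⁻²
  (2) N·m·s = kg·m·s⁻²·m·s = kg·m²·s⁻¹
  (3) N·m = kg·m·s⁻²·m = kg·m²·s⁻²
  (4) [m²] · [kg·s⁻²] = kg·m²·s⁻²
All reduce to kg·m²·s⁻² except (2), which is kg·m²·s⁻¹.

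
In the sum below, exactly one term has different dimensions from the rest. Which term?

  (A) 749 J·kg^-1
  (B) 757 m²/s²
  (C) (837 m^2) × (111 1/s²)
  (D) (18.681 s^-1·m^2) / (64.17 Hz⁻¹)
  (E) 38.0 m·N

(E)

Dimensions:
  (A) J·kg⁻¹ = N·m·kg⁻¹ = m²·s⁻²
  (B) m²·s⁻²
  (C) [m²] · [s⁻²] = m²·s⁻²
  (D) [m²·s⁻¹] / [s] = m²·s⁻²
  (E) N·m = kg·m·s⁻²·m = kg·m²·s⁻²
All reduce to m²·s⁻² except (E), which is kg·m²·s⁻².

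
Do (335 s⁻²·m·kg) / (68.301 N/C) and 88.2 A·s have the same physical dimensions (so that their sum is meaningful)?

Yes

Dimensions:
  (335 s⁻²·m·kg) / (68.301 N/C):  [kg·m·s⁻²] / [kg·m·s⁻³·A⁻¹] = s·A
  88.2 A·s:  A·s = s·A
Both are s·A, so they have the same dimensions and can be added.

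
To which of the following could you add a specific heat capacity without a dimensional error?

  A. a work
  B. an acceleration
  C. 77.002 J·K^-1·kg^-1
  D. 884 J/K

Reference: [specific heat capacity] = m²·s⁻²·K⁻¹.
Each option:
  A. [work] = kg·m²·s⁻²
  B. [acceleration] = m·s⁻²
  C. J·kg⁻¹·K⁻¹ = N·m·kg⁻¹·K⁻¹ = m²·s⁻²·K⁻¹  ← same
  D. J·K⁻¹ = N·m·K⁻¹ = kg·m²·s⁻²·K⁻¹
Only C. matches m²·s⁻²·K⁻¹.

C.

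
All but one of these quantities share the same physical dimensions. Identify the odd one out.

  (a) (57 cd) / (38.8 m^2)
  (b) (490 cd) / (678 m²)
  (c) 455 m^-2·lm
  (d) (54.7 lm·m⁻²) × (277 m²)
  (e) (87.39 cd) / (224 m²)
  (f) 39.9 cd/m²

Expand each in SI base units:
  (a) [cd] / [m²] = m⁻²·cd
  (b) [cd] / [m²] = m⁻²·cd
  (c) lm·m⁻² = cd·m⁻² = m⁻²·cd
  (d) [m⁻²·cd] · [m²] = cd
  (e) [cd] / [m²] = m⁻²·cd
  (f) cd·m⁻² = m⁻²·cd
All reduce to m⁻²·cd except (d), which is cd.

(d)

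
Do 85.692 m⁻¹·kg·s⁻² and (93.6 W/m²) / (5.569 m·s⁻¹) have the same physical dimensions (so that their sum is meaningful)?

In SI base units:
  85.692 m⁻¹·kg·s⁻²:  kg·m⁻¹·s⁻²
  (93.6 W/m²) / (5.569 m·s⁻¹):  [kg·s⁻³] / [m·s⁻¹] = kg·m⁻¹·s⁻²
Both are kg·m⁻¹·s⁻², so they have the same dimensions and can be added.

Yes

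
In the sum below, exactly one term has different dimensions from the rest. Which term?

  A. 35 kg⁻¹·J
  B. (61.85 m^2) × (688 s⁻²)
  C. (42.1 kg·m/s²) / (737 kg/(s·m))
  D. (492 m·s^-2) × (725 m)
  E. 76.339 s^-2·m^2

Expand each in SI base units:
  A. J·kg⁻¹ = N·m·kg⁻¹ = m²·s⁻²
  B. [m²] · [s⁻²] = m²·s⁻²
  C. [kg·m·s⁻²] / [kg·m⁻¹·s⁻¹] = m²·s⁻¹
  D. [m·s⁻²] · [m] = m²·s⁻²
  E. m²·s⁻²
All reduce to m²·s⁻² except C., which is m²·s⁻¹.

C.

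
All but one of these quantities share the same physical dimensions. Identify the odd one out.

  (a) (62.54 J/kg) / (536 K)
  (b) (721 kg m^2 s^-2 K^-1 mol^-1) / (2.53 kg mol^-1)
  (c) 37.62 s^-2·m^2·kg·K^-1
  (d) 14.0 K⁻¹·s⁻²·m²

Expand each in SI base units:
  (a) [m²·s⁻²] / [K] = m²·s⁻²·K⁻¹
  (b) [kg·m²·s⁻²·K⁻¹·mol⁻¹] / [kg·mol⁻¹] = m²·s⁻²·K⁻¹
  (c) kg·m²·s⁻²·K⁻¹
  (d) m²·s⁻²·K⁻¹
All reduce to m²·s⁻²·K⁻¹ except (c), which is kg·m²·s⁻²·K⁻¹.

(c)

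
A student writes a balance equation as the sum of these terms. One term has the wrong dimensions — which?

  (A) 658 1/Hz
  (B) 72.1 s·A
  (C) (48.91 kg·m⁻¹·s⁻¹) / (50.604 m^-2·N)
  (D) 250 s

Expand each in SI base units:
  (A) Hz⁻¹ = (s⁻¹)⁻¹ = s
  (B) A·s = s·A
  (C) [kg·m⁻¹·s⁻¹] / [kg·m⁻¹·s⁻²] = s
  (D) s
All reduce to s except (B), which is s·A.

(B)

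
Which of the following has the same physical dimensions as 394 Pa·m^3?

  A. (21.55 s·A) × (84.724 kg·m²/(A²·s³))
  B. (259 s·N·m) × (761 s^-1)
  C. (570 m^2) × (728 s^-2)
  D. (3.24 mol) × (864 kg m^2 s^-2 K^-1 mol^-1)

B.

Reference: Pa·m³ = N·m⁻²·m³ = kg·m²·s⁻².
Each option:
  A. [s·A] · [kg·m²·s⁻³·A⁻²] = kg·m²·s⁻²·A⁻¹
  B. [kg·m²·s⁻¹] · [s⁻¹] = kg·m²·s⁻²  ← same
  C. [m²] · [s⁻²] = m²·s⁻²
  D. [mol] · [kg·m²·s⁻²·K⁻¹·mol⁻¹] = kg·m²·s⁻²·K⁻¹
Only B. matches kg·m²·s⁻².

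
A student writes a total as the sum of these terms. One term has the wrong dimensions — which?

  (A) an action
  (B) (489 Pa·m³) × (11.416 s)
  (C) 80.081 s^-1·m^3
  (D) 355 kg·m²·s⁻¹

Reduce each to base SI dimensions:
  (A) [action] = kg·m²·s⁻¹
  (B) [kg·m²·s⁻²] · [s] = kg·m²·s⁻¹
  (C) m³·s⁻¹
  (D) kg·m²·s⁻¹
All reduce to kg·m²·s⁻¹ except (C), which is m³·s⁻¹.

(C)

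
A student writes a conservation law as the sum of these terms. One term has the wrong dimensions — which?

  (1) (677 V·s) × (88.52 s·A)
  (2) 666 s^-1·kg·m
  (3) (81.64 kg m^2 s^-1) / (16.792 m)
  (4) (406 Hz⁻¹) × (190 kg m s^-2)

Expand each in SI base units:
  (1) [kg·m²·s⁻²·A⁻¹] · [s·A] = kg·m²·s⁻¹
  (2) kg·m·s⁻¹
  (3) [kg·m²·s⁻¹] / [m] = kg·m·s⁻¹
  (4) [s] · [kg·m·s⁻²] = kg·m·s⁻¹
All reduce to kg·m·s⁻¹ except (1), which is kg·m²·s⁻¹.

(1)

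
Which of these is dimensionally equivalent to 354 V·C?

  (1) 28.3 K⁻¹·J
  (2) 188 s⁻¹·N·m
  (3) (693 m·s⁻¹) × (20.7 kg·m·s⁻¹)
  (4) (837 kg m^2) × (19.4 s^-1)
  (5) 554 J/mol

(3)

Reference: C·V = s·A·J·C⁻¹ = kg·m²·s⁻².
Each option:
  (1) J·K⁻¹ = N·m·K⁻¹ = kg·m²·s⁻²·K⁻¹
  (2) N·m·s⁻¹ = kg·m·s⁻²·m·s⁻¹ = kg·m²·s⁻³
  (3) [m·s⁻¹] · [kg·m·s⁻¹] = kg·m²·s⁻²  ← same
  (4) [kg·m²] · [s⁻¹] = kg·m²·s⁻¹
  (5) J·mol⁻¹ = N·m·mol⁻¹ = kg·m²·s⁻²·mol⁻¹
Only (3) matches kg·m²·s⁻².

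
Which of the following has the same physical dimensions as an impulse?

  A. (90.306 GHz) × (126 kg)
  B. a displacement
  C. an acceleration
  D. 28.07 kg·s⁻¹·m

Reference: [impulse] = kg·m·s⁻¹.
Each option:
  A. [s⁻¹] · [kg] = kg·s⁻¹
  B. [displacement] = m
  C. [acceleration] = m·s⁻²
  D. kg·m·s⁻¹  ← same
Only D. matches kg·m·s⁻¹.

D.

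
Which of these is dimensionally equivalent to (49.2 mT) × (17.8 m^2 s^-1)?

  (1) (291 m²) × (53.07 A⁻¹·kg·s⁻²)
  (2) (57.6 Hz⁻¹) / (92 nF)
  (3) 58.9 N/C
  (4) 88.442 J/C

Reference: [kg·s⁻²·A⁻¹] · [m²·s⁻¹] = kg·m²·s⁻³·A⁻¹.
Each option:
  (1) [m²] · [kg·s⁻²·A⁻¹] = kg·m²·s⁻²·A⁻¹
  (2) [s] / [kg⁻¹·m⁻²·s⁴·A²] = kg·m²·s⁻³·A⁻²
  (3) N·C⁻¹ = kg·m·s⁻²·(s·A)⁻¹ = kg·m·s⁻³·A⁻¹
  (4) J·C⁻¹ = N·m·(s·A)⁻¹ = kg·m²·s⁻³·A⁻¹  ← same
Only (4) matches kg·m²·s⁻³·A⁻¹.

(4)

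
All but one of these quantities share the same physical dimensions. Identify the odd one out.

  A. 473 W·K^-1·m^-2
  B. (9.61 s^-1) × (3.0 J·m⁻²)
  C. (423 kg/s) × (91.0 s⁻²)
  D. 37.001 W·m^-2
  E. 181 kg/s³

A.

Expand each in SI base units:
  A. W·m⁻²·K⁻¹ = J·s⁻¹·m⁻²·K⁻¹ = kg·s⁻³·K⁻¹
  B. [s⁻¹] · [kg·s⁻²] = kg·s⁻³
  C. [kg·s⁻¹] · [s⁻²] = kg·s⁻³
  D. W·m⁻² = J·s⁻¹·m⁻² = kg·s⁻³
  E. kg·s⁻³
All reduce to kg·s⁻³ except A., which is kg·s⁻³·K⁻¹.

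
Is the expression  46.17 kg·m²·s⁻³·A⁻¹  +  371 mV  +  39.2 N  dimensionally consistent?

No

Work out the base dimensions of each:
  46.17 kg·m²·s⁻³·A⁻¹:  kg·m²·s⁻³·A⁻¹
  371 mV:  V = J·C⁻¹ = kg·m²·s⁻³·A⁻¹
  39.2 N:  N = kg·m·s⁻²
The terms do not share a single dimension (kg·m²·s⁻³·A⁻¹ vs kg·m·s⁻²).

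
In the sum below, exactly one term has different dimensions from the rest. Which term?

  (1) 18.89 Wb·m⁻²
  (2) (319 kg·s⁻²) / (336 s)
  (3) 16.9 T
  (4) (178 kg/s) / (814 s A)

(2)

Reduce each to base SI dimensions:
  (1) Wb·m⁻² = V·s·m⁻² = kg·s⁻²·A⁻¹
  (2) [kg·s⁻²] / [s] = kg·s⁻³
  (3) T = Wb·m⁻² = kg·s⁻²·A⁻¹
  (4) [kg·s⁻¹] / [s·A] = kg·s⁻²·A⁻¹
All reduce to kg·s⁻²·A⁻¹ except (2), which is kg·s⁻³.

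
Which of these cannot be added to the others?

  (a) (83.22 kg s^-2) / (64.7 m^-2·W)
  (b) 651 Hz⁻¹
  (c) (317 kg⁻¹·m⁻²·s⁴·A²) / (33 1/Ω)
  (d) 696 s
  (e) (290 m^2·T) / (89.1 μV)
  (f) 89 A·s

(f)

Reduce each to base SI dimensions:
  (a) [kg·s⁻²] / [kg·s⁻³] = s
  (b) Hz⁻¹ = (s⁻¹)⁻¹ = s
  (c) [kg⁻¹·m⁻²·s⁴·A²] / [kg⁻¹·m⁻²·s³·A²] = s
  (d) s
  (e) [kg·m²·s⁻²·A⁻¹] / [kg·m²·s⁻³·A⁻¹] = s
  (f) A·s = s·A
All reduce to s except (f), which is s·A.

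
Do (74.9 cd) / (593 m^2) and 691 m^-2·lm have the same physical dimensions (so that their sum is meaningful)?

Yes

In SI base units:
  (74.9 cd) / (593 m^2):  [cd] / [m²] = m⁻²·cd
  691 m^-2·lm:  lm·m⁻² = cd·m⁻² = m⁻²·cd
Both are m⁻²·cd, so they have the same dimensions and can be added.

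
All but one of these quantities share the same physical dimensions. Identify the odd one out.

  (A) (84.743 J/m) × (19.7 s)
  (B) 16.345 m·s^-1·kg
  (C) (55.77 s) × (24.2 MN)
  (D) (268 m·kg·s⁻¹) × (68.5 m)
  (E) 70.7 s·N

Reduce each to base SI dimensions:
  (A) [kg·m·s⁻²] · [s] = kg·m·s⁻¹
  (B) kg·m·s⁻¹
  (C) [s] · [kg·m·s⁻²] = kg·m·s⁻¹
  (D) [kg·m·s⁻¹] · [m] = kg·m²·s⁻¹
  (E) N·s = kg·m·s⁻²·s = kg·m·s⁻¹
All reduce to kg·m·s⁻¹ except (D), which is kg·m²·s⁻¹.

(D)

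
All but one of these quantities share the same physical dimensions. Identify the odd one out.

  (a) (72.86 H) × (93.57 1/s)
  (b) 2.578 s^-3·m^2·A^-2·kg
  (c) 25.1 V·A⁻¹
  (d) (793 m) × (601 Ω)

(d)

Dimensions:
  (a) [kg·m²·s⁻²·A⁻²] · [s⁻¹] = kg·m²·s⁻³·A⁻²
  (b) kg·m²·s⁻³·A⁻²
  (c) V·A⁻¹ = J·C⁻¹·A⁻¹ = kg·m²·s⁻³·A⁻²
  (d) [m] · [kg·m²·s⁻³·A⁻²] = kg·m³·s⁻³·A⁻²
All reduce to kg·m²·s⁻³·A⁻² except (d), which is kg·m³·s⁻³·A⁻².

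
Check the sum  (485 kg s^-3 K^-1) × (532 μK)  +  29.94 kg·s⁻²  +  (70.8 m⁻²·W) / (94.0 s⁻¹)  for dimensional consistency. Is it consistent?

In SI base units:
  (485 kg s^-3 K^-1) × (532 μK):  [kg·s⁻³·K⁻¹] · [K] = kg·s⁻³
  29.94 kg·s⁻²:  kg·s⁻²
  (70.8 m⁻²·W) / (94.0 s⁻¹):  [kg·s⁻³] / [s⁻¹] = kg·s⁻²
The terms do not share a single dimension (kg·s⁻² vs kg·s⁻³).

No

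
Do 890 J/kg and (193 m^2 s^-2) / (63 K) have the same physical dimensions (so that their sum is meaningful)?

No

Reduce each to base SI dimensions:
  890 J/kg:  J·kg⁻¹ = N·m·kg⁻¹ = m²·s⁻²
  (193 m^2 s^-2) / (63 K):  [m²·s⁻²] / [K] = m²·s⁻²·K⁻¹
m²·s⁻² ≠ m²·s⁻²·K⁻¹, so they cannot be added.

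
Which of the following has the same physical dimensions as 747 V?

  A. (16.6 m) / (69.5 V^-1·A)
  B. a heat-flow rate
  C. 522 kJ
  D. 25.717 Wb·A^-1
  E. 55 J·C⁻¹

E.

Reference: V = J·C⁻¹ = kg·m²·s⁻³·A⁻¹.
Each option:
  A. [m] / [kg⁻¹·m⁻²·s³·A²] = kg·m³·s⁻³·A⁻²
  B. [heat-flow rate] = kg·m²·s⁻³
  C. J = N·m = kg·m²·s⁻²
  D. Wb·A⁻¹ = V·s·A⁻¹ = kg·m²·s⁻²·A⁻²
  E. J·C⁻¹ = N·m·(s·A)⁻¹ = kg·m²·s⁻³·A⁻¹  ← same
Only E. matches kg·m²·s⁻³·A⁻¹.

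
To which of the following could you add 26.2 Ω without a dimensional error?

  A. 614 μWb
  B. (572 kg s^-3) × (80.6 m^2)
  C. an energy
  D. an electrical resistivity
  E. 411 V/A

Reference: Ω = V·A⁻¹ = kg·m²·s⁻³·A⁻².
Each option:
  A. Wb = V·s = kg·m²·s⁻²·A⁻¹
  B. [kg·s⁻³] · [m²] = kg·m²·s⁻³
  C. [energy] = kg·m²·s⁻²
  D. [electrical resistivity] = kg·m³·s⁻³·A⁻²
  E. V·A⁻¹ = J·C⁻¹·A⁻¹ = kg·m²·s⁻³·A⁻²  ← same
Only E. matches kg·m²·s⁻³·A⁻².

E.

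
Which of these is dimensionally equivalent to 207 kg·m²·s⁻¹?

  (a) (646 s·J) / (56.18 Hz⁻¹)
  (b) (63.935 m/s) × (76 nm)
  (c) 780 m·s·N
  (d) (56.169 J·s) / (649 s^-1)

Reference: kg·m²·s⁻¹.
Each option:
  (a) [kg·m²·s⁻¹] / [s] = kg·m²·s⁻²
  (b) [m·s⁻¹] · [m] = m²·s⁻¹
  (c) N·m·s = kg·m·s⁻²·m·s = kg·m²·s⁻¹  ← same
  (d) [kg·m²·s⁻¹] / [s⁻¹] = kg·m²
Only (c) matches kg·m²·s⁻¹.

(c)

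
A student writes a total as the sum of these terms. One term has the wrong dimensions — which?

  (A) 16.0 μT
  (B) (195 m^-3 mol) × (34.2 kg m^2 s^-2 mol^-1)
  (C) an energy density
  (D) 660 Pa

Expand each in SI base units:
  (A) T = Wb·m⁻² = kg·s⁻²·A⁻¹
  (B) [m⁻³·mol] · [kg·m²·s⁻²·mol⁻¹] = kg·m⁻¹·s⁻²
  (C) [energy density] = kg·m⁻¹·s⁻²
  (D) Pa = N·m⁻² = kg·m⁻¹·s⁻²
All reduce to kg·m⁻¹·s⁻² except (A), which is kg·s⁻²·A⁻¹.

(A)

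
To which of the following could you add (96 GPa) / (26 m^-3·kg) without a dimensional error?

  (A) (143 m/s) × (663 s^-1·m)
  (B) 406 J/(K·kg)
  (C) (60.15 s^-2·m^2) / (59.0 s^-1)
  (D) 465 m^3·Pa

Reference: [kg·m⁻¹·s⁻²] / [kg·m⁻³] = m²·s⁻².
Each option:
  (A) [m·s⁻¹] · [m·s⁻¹] = m²·s⁻²  ← same
  (B) J·kg⁻¹·K⁻¹ = N·m·kg⁻¹·K⁻¹ = m²·s⁻²·K⁻¹
  (C) [m²·s⁻²] / [s⁻¹] = m²·s⁻¹
  (D) Pa·m³ = N·m⁻²·m³ = kg·m²·s⁻²
Only (A) matches m²·s⁻².

(A)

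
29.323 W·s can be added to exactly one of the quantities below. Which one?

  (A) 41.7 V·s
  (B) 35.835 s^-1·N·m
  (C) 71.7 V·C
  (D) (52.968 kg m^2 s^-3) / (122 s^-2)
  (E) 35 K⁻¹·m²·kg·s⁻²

Reference: W·s = J·s⁻¹·s = kg·m²·s⁻².
Each option:
  (A) V·s = J·C⁻¹·s = kg·m²·s⁻²·A⁻¹
  (B) N·m·s⁻¹ = kg·m·s⁻²·m·s⁻¹ = kg·m²·s⁻³
  (C) C·V = s·A·J·C⁻¹ = kg·m²·s⁻²  ← same
  (D) [kg·m²·s⁻³] / [s⁻²] = kg·m²·s⁻¹
  (E) kg·m²·s⁻²·K⁻¹
Only (C) matches kg·m²·s⁻².

(C)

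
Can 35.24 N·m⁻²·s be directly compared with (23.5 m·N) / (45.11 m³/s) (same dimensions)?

Yes

Reduce each to base SI dimensions:
  35.24 N·m⁻²·s:  N·s·m⁻² = kg·m·s⁻²·s·m⁻² = kg·m⁻¹·s⁻¹
  (23.5 m·N) / (45.11 m³/s):  [kg·m²·s⁻²] / [m³·s⁻¹] = kg·m⁻¹·s⁻¹
Both are kg·m⁻¹·s⁻¹, so they have the same dimensions and can be added.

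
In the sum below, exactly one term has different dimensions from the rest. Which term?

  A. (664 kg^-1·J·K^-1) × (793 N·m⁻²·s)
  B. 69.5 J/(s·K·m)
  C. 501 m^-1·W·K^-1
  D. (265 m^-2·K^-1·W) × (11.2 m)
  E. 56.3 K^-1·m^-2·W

Dimensions:
  A. [m²·s⁻²·K⁻¹] · [kg·m⁻¹·s⁻¹] = kg·m·s⁻³·K⁻¹
  B. J·s⁻¹·m⁻¹·K⁻¹ = N·m·s⁻¹·m⁻¹·K⁻¹ = kg·m·s⁻³·K⁻¹
  C. W·m⁻¹·K⁻¹ = J·s⁻¹·m⁻¹·K⁻¹ = kg·m·s⁻³·K⁻¹
  D. [kg·s⁻³·K⁻¹] · [m] = kg·m·s⁻³·K⁻¹
  E. W·m⁻²·K⁻¹ = J·s⁻¹·m⁻²·K⁻¹ = kg·s⁻³·K⁻¹
All reduce to kg·m·s⁻³·K⁻¹ except E., which is kg·s⁻³·K⁻¹.

E.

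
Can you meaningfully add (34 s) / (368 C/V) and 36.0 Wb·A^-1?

No

Expand each in SI base units:
  (34 s) / (368 C/V):  [s] / [kg⁻¹·m⁻²·s⁴·A²] = kg·m²·s⁻³·A⁻²
  36.0 Wb·A^-1:  Wb·A⁻¹ = V·s·A⁻¹ = kg·m²·s⁻²·A⁻²
kg·m²·s⁻³·A⁻² ≠ kg·m²·s⁻²·A⁻², so they cannot be added.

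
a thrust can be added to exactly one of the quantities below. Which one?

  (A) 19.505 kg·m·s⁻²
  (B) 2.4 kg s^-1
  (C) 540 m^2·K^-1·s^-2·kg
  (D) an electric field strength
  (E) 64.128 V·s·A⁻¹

(A)

Reference: [thrust] = kg·m·s⁻².
Each option:
  (A) kg·m·s⁻²  ← same
  (B) kg·s⁻¹
  (C) kg·m²·s⁻²·K⁻¹
  (D) [electric field strength] = kg·m·s⁻³·A⁻¹
  (E) V·s·A⁻¹ = J·C⁻¹·s·A⁻¹ = kg·m²·s⁻²·A⁻²
Only (A) matches kg·m·s⁻².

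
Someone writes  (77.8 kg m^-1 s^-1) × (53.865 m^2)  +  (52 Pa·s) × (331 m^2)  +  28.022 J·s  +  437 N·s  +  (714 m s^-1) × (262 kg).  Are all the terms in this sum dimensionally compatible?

Work out the base dimensions of each:
  (77.8 kg m^-1 s^-1) × (53.865 m^2):  [kg·m⁻¹·s⁻¹] · [m²] = kg·m·s⁻¹
  (52 Pa·s) × (331 m^2):  [kg·m⁻¹·s⁻¹] · [m²] = kg·m·s⁻¹
  28.022 J·s:  J·s = N·m·s = kg·m²·s⁻¹
  437 N·s:  N·s = kg·m·s⁻²·s = kg·m·s⁻¹
  (714 m s^-1) × (262 kg):  [m·s⁻¹] · [kg] = kg·m·s⁻¹
The terms do not share a single dimension (kg·m²·s⁻¹ vs kg·m·s⁻¹).

No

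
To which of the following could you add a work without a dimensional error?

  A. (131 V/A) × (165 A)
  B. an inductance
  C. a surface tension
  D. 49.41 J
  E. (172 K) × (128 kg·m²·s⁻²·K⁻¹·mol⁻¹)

D.

Reference: [work] = kg·m²·s⁻².
Each option:
  A. [kg·m²·s⁻³·A⁻²] · [A] = kg·m²·s⁻³·A⁻¹
  B. [inductance] = kg·m²·s⁻²·A⁻²
  C. [surface tension] = kg·s⁻²
  D. J = N·m = kg·m²·s⁻²  ← same
  E. [K] · [kg·m²·s⁻²·K⁻¹·mol⁻¹] = kg·m²·s⁻²·mol⁻¹
Only D. matches kg·m²·s⁻².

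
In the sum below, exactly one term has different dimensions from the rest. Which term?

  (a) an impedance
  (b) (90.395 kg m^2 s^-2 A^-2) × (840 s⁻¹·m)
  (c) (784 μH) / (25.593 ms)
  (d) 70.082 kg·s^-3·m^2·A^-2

In SI base units:
  (a) [impedance] = kg·m²·s⁻³·A⁻²
  (b) [kg·m²·s⁻²·A⁻²] · [m·s⁻¹] = kg·m³·s⁻³·A⁻²
  (c) [kg·m²·s⁻²·A⁻²] / [s] = kg·m²·s⁻³·A⁻²
  (d) kg·m²·s⁻³·A⁻²
All reduce to kg·m²·s⁻³·A⁻² except (b), which is kg·m³·s⁻³·A⁻².

(b)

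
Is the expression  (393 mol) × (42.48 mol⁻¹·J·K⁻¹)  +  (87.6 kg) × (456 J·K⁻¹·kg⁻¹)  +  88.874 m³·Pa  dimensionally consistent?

No

Dimensions:
  (393 mol) × (42.48 mol⁻¹·J·K⁻¹):  [mol] · [kg·m²·s⁻²·K⁻¹·mol⁻¹] = kg·m²·s⁻²·K⁻¹
  (87.6 kg) × (456 J·K⁻¹·kg⁻¹):  [kg] · [m²·s⁻²·K⁻¹] = kg·m²·s⁻²·K⁻¹
  88.874 m³·Pa:  Pa·m³ = N·m⁻²·m³ = kg·m²·s⁻²
The terms do not share a single dimension (kg·m²·s⁻² vs kg·m²·s⁻²·K⁻¹).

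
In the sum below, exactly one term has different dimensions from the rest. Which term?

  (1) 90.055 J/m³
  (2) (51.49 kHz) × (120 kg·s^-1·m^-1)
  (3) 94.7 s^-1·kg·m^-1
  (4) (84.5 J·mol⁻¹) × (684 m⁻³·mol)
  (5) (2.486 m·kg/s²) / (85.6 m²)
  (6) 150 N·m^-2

Dimensions:
  (1) J·m⁻³ = N·m·m⁻³ = kg·m⁻¹·s⁻²
  (2) [s⁻¹] · [kg·m⁻¹·s⁻¹] = kg·m⁻¹·s⁻²
  (3) kg·m⁻¹·s⁻¹
  (4) [kg·m²·s⁻²·mol⁻¹] · [m⁻³·mol] = kg·m⁻¹·s⁻²
  (5) [kg·m·s⁻²] / [m²] = kg·m⁻¹·s⁻²
  (6) N·m⁻² = kg·m·s⁻²·m⁻² = kg·m⁻¹·s⁻²
All reduce to kg·m⁻¹·s⁻² except (3), which is kg·m⁻¹·s⁻¹.

(3)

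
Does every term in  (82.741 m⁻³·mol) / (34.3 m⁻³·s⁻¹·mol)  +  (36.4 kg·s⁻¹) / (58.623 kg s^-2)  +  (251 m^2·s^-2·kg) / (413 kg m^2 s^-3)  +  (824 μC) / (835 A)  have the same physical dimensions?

Dimensions:
  (82.741 m⁻³·mol) / (34.3 m⁻³·s⁻¹·mol):  [m⁻³·mol] / [m⁻³·s⁻¹·mol] = s
  (36.4 kg·s⁻¹) / (58.623 kg s^-2):  [kg·s⁻¹] / [kg·s⁻²] = s
  (251 m^2·s^-2·kg) / (413 kg m^2 s^-3):  [kg·m²·s⁻²] / [kg·m²·s⁻³] = s
  (824 μC) / (835 A):  [s·A] / [A] = s
Every term reduces to s.

Yes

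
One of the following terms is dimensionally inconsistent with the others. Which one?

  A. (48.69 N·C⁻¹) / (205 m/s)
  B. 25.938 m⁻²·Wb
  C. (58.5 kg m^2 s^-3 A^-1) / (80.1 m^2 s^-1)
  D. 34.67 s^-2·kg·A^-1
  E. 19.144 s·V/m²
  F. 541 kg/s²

Work out the base dimensions of each:
  A. [kg·m·s⁻³·A⁻¹] / [m·s⁻¹] = kg·s⁻²·A⁻¹
  B. Wb·m⁻² = V·s·m⁻² = kg·s⁻²·A⁻¹
  C. [kg·m²·s⁻³·A⁻¹] / [m²·s⁻¹] = kg·s⁻²·A⁻¹
  D. kg·s⁻²·A⁻¹
  E. V·s·m⁻² = J·C⁻¹·s·m⁻² = kg·s⁻²·A⁻¹
  F. kg·s⁻²
All reduce to kg·s⁻²·A⁻¹ except F., which is kg·s⁻².

F.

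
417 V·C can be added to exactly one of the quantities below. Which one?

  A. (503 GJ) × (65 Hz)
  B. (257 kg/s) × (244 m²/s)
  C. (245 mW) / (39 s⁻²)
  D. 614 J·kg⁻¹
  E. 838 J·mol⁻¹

Reference: C·V = s·A·J·C⁻¹ = kg·m²·s⁻².
Each option:
  A. [kg·m²·s⁻²] · [s⁻¹] = kg·m²·s⁻³
  B. [kg·s⁻¹] · [m²·s⁻¹] = kg·m²·s⁻²  ← same
  C. [kg·m²·s⁻³] / [s⁻²] = kg·m²·s⁻¹
  D. J·kg⁻¹ = N·m·kg⁻¹ = m²·s⁻²
  E. J·mol⁻¹ = N·m·mol⁻¹ = kg·m²·s⁻²·mol⁻¹
Only B. matches kg·m²·s⁻².

B.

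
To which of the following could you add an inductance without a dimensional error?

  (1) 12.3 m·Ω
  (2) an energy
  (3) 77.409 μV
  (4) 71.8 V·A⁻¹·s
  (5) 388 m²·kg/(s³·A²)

Reference: [inductance] = kg·m²·s⁻²·A⁻².
Each option:
  (1) Ω·m = V·A⁻¹·m = kg·m³·s⁻³·A⁻²
  (2) [energy] = kg·m²·s⁻²
  (3) V = J·C⁻¹ = kg·m²·s⁻³·A⁻¹
  (4) V·s·A⁻¹ = J·C⁻¹·s·A⁻¹ = kg·m²·s⁻²·A⁻²  ← same
  (5) kg·m²·s⁻³·A⁻²
Only (4) matches kg·m²·s⁻²·A⁻².

(4)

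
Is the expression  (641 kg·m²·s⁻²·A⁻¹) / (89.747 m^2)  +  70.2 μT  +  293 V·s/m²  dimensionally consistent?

Yes

Reduce each to base SI dimensions:
  (641 kg·m²·s⁻²·A⁻¹) / (89.747 m^2):  [kg·m²·s⁻²·A⁻¹] / [m²] = kg·s⁻²·A⁻¹
  70.2 μT:  T = Wb·m⁻² = kg·s⁻²·A⁻¹
  293 V·s/m²:  V·s·m⁻² = J·C⁻¹·s·m⁻² = kg·s⁻²·A⁻¹
Every term reduces to kg·s⁻²·A⁻¹.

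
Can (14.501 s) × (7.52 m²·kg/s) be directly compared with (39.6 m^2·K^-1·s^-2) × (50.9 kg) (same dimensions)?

Reduce each to base SI dimensions:
  (14.501 s) × (7.52 m²·kg/s):  [s] · [kg·m²·s⁻¹] = kg·m²
  (39.6 m^2·K^-1·s^-2) × (50.9 kg):  [m²·s⁻²·K⁻¹] · [kg] = kg·m²·s⁻²·K⁻¹
kg·m² ≠ kg·m²·s⁻²·K⁻¹, so they cannot be added.

No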